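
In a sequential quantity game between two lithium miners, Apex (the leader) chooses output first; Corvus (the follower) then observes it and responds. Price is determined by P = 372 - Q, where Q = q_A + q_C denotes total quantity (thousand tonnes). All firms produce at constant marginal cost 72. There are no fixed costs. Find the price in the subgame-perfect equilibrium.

147

The follower Corvus best-responds to any q_A: π_C = (372 - Q)q_C - 72q_C.
∂π_C/∂q_C = 300 - q_A - 2q_C = 0 gives the reaction function q_C = (300 - q_A)/2.
The leader anticipates this reaction. Substituting into P = 372 - Q gives P = 222 - (1/2)q_A, so π_A = (222 - (1/2)q_A)q_A - 72q_A.
Maximising: ∂π_A/∂q_A = 150 - q_A = 0, giving q_A = 150.
Then q_C = (300 - 150)/2 = 75.
Total output Q = 225, so price P = 372 - 225 = 147.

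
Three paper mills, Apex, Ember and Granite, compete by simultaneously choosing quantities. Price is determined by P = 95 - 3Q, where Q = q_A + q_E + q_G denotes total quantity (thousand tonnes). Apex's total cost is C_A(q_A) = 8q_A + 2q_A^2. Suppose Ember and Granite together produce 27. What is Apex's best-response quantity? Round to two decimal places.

0.60

With rivals' combined output fixed at 27, Apex's profit is π_A = (95 - 3·27 - 3q_A)q_A - (8q_A + 2q_A²) = (14 - 3q_A)q_A - (8q_A + 2q_A²).
∂π_A/∂q_A = 6 - 10q_A = 0, so q_A = 3/5.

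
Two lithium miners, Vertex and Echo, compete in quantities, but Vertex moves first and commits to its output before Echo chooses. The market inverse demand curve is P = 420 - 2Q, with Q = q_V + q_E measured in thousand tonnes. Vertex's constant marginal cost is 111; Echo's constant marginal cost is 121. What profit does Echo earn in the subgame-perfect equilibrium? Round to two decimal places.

The follower Echo best-responds to any q_V: π_E = (420 - 2Q)q_E - 121q_E.
Setting the follower's marginal profit to zero, 299 - 2q_V - 4q_E = 0, i.e. q_E = (299 - 2q_V)/4.
The leader anticipates this reaction. Substituting into P = 420 - 2Q gives P = 541/2 - q_V, so π_V = (541/2 - q_V)q_V - 111q_V.
The leader's first-order condition 319/2 - 2q_V = 0 yields q_V = 319/4.
Then q_E = (299 - 2·(319/4))/4 = 279/8.
Price P = 420 - 2·(917/8) = 763/4.
Echo's profit: (763/4 - 121)·(279/8) = 2432.5313.

2432.53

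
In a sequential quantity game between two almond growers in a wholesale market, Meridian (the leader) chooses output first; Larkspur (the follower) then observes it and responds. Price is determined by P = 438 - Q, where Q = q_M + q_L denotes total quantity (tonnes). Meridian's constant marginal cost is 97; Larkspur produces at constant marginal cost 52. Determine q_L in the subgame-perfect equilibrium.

Solve by backward induction. Given q_M, the follower Larkspur maximises π_L = (438 - q_M - q_L)q_L - 52q_L.
Setting the follower's marginal profit to zero, 386 - q_M - 2q_L = 0, i.e. q_L = (386 - q_M)/2.
The leader anticipates this reaction. Substituting into P = 438 - Q gives P = 245 - (1/2)q_M, so π_M = (245 - (1/2)q_M)q_M - 97q_M.
Maximising: ∂π_M/∂q_M = 148 - q_M = 0, giving q_M = 148.
Then q_L = (386 - 148)/2 = 119.

119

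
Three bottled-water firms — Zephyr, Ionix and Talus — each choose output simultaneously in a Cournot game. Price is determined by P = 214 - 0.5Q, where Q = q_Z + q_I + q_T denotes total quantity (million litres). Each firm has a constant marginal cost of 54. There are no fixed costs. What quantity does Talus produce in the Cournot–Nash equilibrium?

Each firm earns π_i = (214 - 0.5Q)q_i - 54q_i.
Setting ∂π_i/∂q_i = 0 with rivals' quantities fixed: 160 - q_i - (1/2)·Σ_{j≠i} q_j = 0.
By symmetry each firm produces the same amount; substituting Σ_{j≠i} q_j = 2q_i yields q_i = 160/2 = 80.

80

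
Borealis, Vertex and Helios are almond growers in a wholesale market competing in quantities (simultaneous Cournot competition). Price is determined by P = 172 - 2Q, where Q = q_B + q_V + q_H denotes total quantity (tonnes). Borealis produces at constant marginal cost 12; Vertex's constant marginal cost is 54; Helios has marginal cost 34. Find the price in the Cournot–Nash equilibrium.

Borealis's profit: π_B = (172 - 2Q)q_B - (12q_B). Setting ∂π_B/∂q_B = 0: 160 - 4q_B - 2(q_V + q_H) = 0.
Vertex's profit: π_V = (172 - 2Q)q_V - (54q_V). Setting ∂π_V/∂q_V = 0: 118 - 4q_V - 2(q_B + q_H) = 0.
Helios's profit: π_H = (172 - 2Q)q_H - (34q_H). Setting ∂π_H/∂q_H = 0: 138 - 4q_H - 2(q_B + q_V) = 0.
Adding the 3 conditions: 416 − 4Q − 4Q = 0, i.e. Q = 52.
Back-substituting: q_B = (160 − 104)/2 = 28, q_V = (118 − 104)/2 = 7, q_H = (138 − 104)/2 = 17.
Total output Q = 52, so price P = 172 - 2·52 = 68.

68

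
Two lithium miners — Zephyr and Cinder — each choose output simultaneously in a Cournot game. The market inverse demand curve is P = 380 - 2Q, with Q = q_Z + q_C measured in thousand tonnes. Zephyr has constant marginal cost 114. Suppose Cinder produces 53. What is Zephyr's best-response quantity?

40

With the rival's output fixed at 53, Zephyr's profit is π_Z = (380 - 2·53 - 2q_Z)q_Z - (114q_Z) = (274 - 2q_Z)q_Z - (114q_Z).
∂π_Z/∂q_Z = 160 - 4q_Z = 0, so q_Z = 40.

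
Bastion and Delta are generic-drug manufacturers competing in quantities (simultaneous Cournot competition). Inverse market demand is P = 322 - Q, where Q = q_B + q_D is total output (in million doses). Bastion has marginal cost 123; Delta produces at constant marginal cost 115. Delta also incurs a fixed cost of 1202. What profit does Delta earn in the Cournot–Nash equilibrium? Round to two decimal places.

3934.11

Bastion's profit: π_B = (322 - Q)q_B - (123q_B). Setting ∂π_B/∂q_B = 0: 199 - 2q_B - (q_D) = 0.
Delta's profit: π_D = (322 - Q)q_D - (115q_D). Setting ∂π_D/∂q_D = 0: 207 - 2q_D - (q_B) = 0.
Best responses: q_B = (199 - q_D)/2, q_D = (207 - q_B)/2.
Substituting one into the other gives q_B = 191/3 and q_D = 215/3.
Price P = 322 - 406/3 = 560/3.
Delta's profit: (560/3 - 115)·(215/3) - 1202 = 3934.1111.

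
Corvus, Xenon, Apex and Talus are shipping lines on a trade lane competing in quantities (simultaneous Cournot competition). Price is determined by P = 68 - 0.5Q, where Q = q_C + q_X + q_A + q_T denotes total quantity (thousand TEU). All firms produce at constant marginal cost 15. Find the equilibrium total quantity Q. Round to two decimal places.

84.80

A representative firm's profit is π_i = q_i(68 - 0.5Q) - 15q_i.
Setting ∂π_i/∂q_i = 0 with rivals' quantities fixed: 53 - q_i - (1/2)·Σ_{j≠i} q_j = 0.
With identical firms every q_j equals q_i, so Σ_{j≠i} q_j = 3q_i and 53 = (5/2)q_i, giving q_i = 106/5.
Total output Q = 106/5 + 106/5 + 106/5 + 106/5 = 424/5.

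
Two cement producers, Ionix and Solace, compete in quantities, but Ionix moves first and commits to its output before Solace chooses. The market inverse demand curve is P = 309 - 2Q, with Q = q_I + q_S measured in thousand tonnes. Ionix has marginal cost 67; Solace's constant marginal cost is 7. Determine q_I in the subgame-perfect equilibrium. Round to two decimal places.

45.50

The follower Solace best-responds to any q_I: π_S = (309 - 2Q)q_S - 7q_S.
Follower FOC: 302 - 2q_I - 4q_S = 0, so q_S(q_I) = (302 - 2q_I)/4.
The leader anticipates this reaction. Substituting into P = 309 - 2Q gives P = 158 - q_I, so π_I = (158 - q_I)q_I - 67q_I.
Maximising: ∂π_I/∂q_I = 91 - 2q_I = 0, giving q_I = 91/2.
Then q_S = (302 - 2·(91/2))/4 = 211/4.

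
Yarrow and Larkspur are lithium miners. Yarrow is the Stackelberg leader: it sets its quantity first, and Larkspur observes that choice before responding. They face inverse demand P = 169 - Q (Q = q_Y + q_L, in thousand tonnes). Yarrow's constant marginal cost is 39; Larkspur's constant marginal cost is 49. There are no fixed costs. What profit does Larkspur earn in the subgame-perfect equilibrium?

Solve by backward induction. Given q_Y, the follower Larkspur maximises π_L = (169 - q_Y - q_L)q_L - 49q_L.
∂π_L/∂q_L = 120 - q_Y - 2q_L = 0 gives the reaction function q_L = (120 - q_Y)/2.
The leader anticipates this reaction. Substituting into P = 169 - Q gives P = 109 - (1/2)q_Y, so π_Y = (109 - (1/2)q_Y)q_Y - 39q_Y.
The leader's first-order condition 70 - q_Y = 0 yields q_Y = 70.
Then q_L = (120 - 70)/2 = 25.
Price P = 169 - 95 = 74.
Larkspur's profit: (74 - 49)·25 = 625.

625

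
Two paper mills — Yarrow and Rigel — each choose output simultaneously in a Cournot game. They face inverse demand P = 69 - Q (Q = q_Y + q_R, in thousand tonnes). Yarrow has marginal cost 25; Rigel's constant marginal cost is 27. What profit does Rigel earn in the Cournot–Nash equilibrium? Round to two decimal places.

Yarrow's profit: π_Y = (69 - Q)q_Y - (25q_Y). Setting ∂π_Y/∂q_Y = 0: 44 - 2q_Y - (q_R) = 0.
Rigel's profit: π_R = (69 - Q)q_R - (27q_R). Setting ∂π_R/∂q_R = 0: 42 - 2q_R - (q_Y) = 0.
Best responses: q_Y = (44 - q_R)/2, q_R = (42 - q_Y)/2.
Solving the pair: q_Y = 46/3, q_R = 40/3.
Price P = 69 - 86/3 = 121/3.
Rigel's profit: (121/3 - 27)·(40/3) = 1600/9.

177.78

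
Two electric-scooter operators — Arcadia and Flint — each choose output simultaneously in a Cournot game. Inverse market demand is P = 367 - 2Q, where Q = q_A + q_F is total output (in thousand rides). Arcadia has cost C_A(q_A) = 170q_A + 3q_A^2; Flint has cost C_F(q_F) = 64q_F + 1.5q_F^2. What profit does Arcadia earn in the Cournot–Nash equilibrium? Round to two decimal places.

Arcadia's profit: π_A = (367 - 2Q)q_A - (170q_A + 3q_A²). Setting ∂π_A/∂q_A = 0: 197 - 10q_A - 2(q_F) = 0.
Flint's first-order condition: 303 - 7q_F - 2(q_A) = 0.
Rearranging gives the reaction functions q_A = (197 - 2q_F)/10 and q_F = (303 - 2q_A)/7.
Solving the pair: q_A = 773/66, q_F = 1318/33.
Price P = 367 - 2·51.6515 = 263.6970.
Arcadia's profit: 263.6970·(773/66) - 170·(773/66) - 3(773/66)² = 685.8689.

685.87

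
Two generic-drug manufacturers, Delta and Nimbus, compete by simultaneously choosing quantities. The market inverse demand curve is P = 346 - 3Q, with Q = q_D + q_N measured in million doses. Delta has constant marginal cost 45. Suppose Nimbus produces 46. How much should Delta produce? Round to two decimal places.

27.17

With the rival's output fixed at 46, Delta's profit is π_D = (346 - 3·46 - 3q_D)q_D - (45q_D) = (208 - 3q_D)q_D - (45q_D).
∂π_D/∂q_D = 163 - 6q_D = 0, so q_D = 163/6.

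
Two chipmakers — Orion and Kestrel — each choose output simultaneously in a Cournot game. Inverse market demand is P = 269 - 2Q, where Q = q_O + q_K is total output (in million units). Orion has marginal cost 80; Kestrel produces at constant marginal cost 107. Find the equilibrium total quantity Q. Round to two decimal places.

Orion's profit: π_O = (269 - 2Q)q_O - (80q_O). Setting ∂π_O/∂q_O = 0: 189 - 4q_O - 2(q_K) = 0.
Kestrel's profit: π_K = (269 - 2Q)q_K - (107q_K). Setting ∂π_K/∂q_K = 0: 162 - 4q_K - 2(q_O) = 0.
Best responses: q_O = (189 - 2q_K)/4, q_K = (162 - 2q_O)/4.
Solving the pair: q_O = 36, q_K = 45/2.
Total output Q = 36 + 45/2 = 117/2.

58.50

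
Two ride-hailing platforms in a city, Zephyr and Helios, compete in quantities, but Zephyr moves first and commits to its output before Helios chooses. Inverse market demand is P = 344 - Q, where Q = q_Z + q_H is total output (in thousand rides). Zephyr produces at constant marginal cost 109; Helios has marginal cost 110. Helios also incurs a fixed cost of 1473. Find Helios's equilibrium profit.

1891

The follower Helios best-responds to any q_Z: π_H = (344 - Q)q_H - 110q_H.
Setting the follower's marginal profit to zero, 234 - q_Z - 2q_H = 0, i.e. q_H = (234 - q_Z)/2.
Zephyr substitutes q_H(q_Z) into its own profit: π_Z = q_Z(344 - q_Z - (234 - q_Z)/2) - 109q_Z = (227 - (1/2)q_Z)q_Z - 109q_Z.
The leader's first-order condition 118 - q_Z = 0 yields q_Z = 118.
Then q_H = (234 - 118)/2 = 58.
Price P = 344 - 176 = 168.
Helios's profit: (168 - 110)·58 - 1473 = 1891.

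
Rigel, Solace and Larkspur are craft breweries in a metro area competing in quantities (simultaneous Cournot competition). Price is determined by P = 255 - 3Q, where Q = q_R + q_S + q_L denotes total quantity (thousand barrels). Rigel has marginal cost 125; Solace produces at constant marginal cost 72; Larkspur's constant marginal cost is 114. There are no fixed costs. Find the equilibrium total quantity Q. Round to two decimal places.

Rigel's profit: π_R = (255 - 3Q)q_R - (125q_R). Setting ∂π_R/∂q_R = 0: 130 - 6q_R - 3(q_S + q_L) = 0.
Solace's first-order condition: 183 - 6q_S - 3(q_R + q_L) = 0.
Larkspur's profit: π_L = (255 - 3Q)q_L - (114q_L). Setting ∂π_L/∂q_L = 0: 141 - 6q_L - 3(q_R + q_S) = 0.
Adding the 3 first-order conditions: 454 − 12Q = 0, so Q = 227/6.
Back-substituting: q_R = (130 − 227/2)/3 = 11/2, q_S = (183 − 227/2)/3 = 139/6, q_L = (141 − 227/2)/3 = 55/6.
Total output Q = 11/2 + 139/6 + 55/6 = 227/6.

37.83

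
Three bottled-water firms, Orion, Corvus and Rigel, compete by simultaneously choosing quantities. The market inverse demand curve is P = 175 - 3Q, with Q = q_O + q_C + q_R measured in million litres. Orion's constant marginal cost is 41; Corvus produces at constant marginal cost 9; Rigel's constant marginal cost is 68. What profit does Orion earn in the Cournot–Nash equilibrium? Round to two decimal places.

Orion's profit: π_O = (175 - 3Q)q_O - (41q_O). Setting ∂π_O/∂q_O = 0: 134 - 6q_O - 3(q_C + q_R) = 0.
Corvus's profit: π_C = (175 - 3Q)q_C - (9q_C). Setting ∂π_C/∂q_C = 0: 166 - 6q_C - 3(q_O + q_R) = 0.
Rigel's profit: π_R = (175 - 3Q)q_R - (68q_R). Setting ∂π_R/∂q_R = 0: 107 - 6q_R - 3(q_O + q_C) = 0.
Summing all 3 equations gives 407 − 12Q = 0, hence Q = 407/12.
Back-substituting: q_O = (134 − 407/4)/3 = 43/4, q_C = (166 − 407/4)/3 = 257/12, q_R = (107 − 407/4)/3 = 7/4.
Price P = 175 - 3·(407/12) = 293/4.
Orion's profit: (293/4 - 41)·(43/4) = 346.6875.

346.69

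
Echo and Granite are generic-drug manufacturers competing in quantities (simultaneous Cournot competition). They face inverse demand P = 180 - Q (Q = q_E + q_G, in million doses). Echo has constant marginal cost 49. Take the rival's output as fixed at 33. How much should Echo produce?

49

With the rival's output fixed at 33, Echo's profit is π_E = (180 - 33 - q_E)q_E - (49q_E) = (147 - q_E)q_E - (49q_E).
∂π_E/∂q_E = 98 - 2q_E = 0, so q_E = 49.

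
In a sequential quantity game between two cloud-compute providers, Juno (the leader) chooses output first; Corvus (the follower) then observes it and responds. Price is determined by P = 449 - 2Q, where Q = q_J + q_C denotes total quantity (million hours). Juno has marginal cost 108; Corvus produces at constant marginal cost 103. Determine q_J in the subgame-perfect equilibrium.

Solve by backward induction. Given q_J, the follower Corvus maximises π_C = (449 - 2q_J - 2q_C)q_C - 103q_C.
∂π_C/∂q_C = 346 - 2q_J - 4q_C = 0 gives the reaction function q_C = (346 - 2q_J)/4.
Juno substitutes q_C(q_J) into its own profit: π_J = q_J(449 - 2q_J - (346 - 2q_J)/2) - 108q_J = (276 - q_J)q_J - 108q_J.
Leader FOC: 168 - 2q_J = 0, so q_J = 84.
Then q_C = (346 - 2·84)/4 = 89/2.

84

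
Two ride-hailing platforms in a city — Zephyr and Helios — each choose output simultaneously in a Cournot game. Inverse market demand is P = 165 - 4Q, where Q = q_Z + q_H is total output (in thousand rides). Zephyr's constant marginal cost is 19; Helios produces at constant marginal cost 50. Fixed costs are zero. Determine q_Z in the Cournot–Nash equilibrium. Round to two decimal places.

14.75

Zephyr's profit: π_Z = (165 - 4Q)q_Z - (19q_Z). Setting ∂π_Z/∂q_Z = 0: 146 - 8q_Z - 4(q_H) = 0.
Helios's profit: π_H = (165 - 4Q)q_H - (50q_H). Setting ∂π_H/∂q_H = 0: 115 - 8q_H - 4(q_Z) = 0.
Rearranging gives the reaction functions q_Z = (146 - 4q_H)/8 and q_H = (115 - 4q_Z)/8.
Substituting one into the other gives q_Z = 59/4 and q_H = 7.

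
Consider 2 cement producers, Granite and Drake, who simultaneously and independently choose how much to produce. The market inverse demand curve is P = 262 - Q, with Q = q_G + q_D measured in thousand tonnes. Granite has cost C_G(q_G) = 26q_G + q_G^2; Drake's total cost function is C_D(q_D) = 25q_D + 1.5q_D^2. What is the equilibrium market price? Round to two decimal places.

174.89

Granite's profit: π_G = (262 - Q)q_G - (26q_G + q_G²). Setting ∂π_G/∂q_G = 0: 236 - 4q_G - (q_D) = 0.
Drake's first-order condition: 237 - 5q_D - (q_G) = 0.
Rearranging gives the reaction functions q_G = (236 - q_D)/4 and q_D = (237 - q_G)/5.
Solving the pair: q_G = 943/19, q_D = 712/19.
Total output Q = 1655/19, so price P = 262 - 1655/19 = 174.8947.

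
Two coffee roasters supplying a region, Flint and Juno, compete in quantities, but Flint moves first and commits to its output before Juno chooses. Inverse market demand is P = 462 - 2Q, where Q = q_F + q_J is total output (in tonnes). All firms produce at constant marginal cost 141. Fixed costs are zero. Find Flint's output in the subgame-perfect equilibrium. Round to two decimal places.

The follower Juno best-responds to any q_F: π_J = (462 - 2Q)q_J - 141q_J.
Follower FOC: 321 - 2q_F - 4q_J = 0, so q_J(q_F) = (321 - 2q_F)/4.
Flint substitutes q_J(q_F) into its own profit: π_F = q_F(462 - 2q_F - (321 - 2q_F)/2) - 141q_F = (603/2 - q_F)q_F - 141q_F.
Leader FOC: 321/2 - 2q_F = 0, so q_F = 321/4.
Then q_J = (321 - 2·(321/4))/4 = 321/8.

80.25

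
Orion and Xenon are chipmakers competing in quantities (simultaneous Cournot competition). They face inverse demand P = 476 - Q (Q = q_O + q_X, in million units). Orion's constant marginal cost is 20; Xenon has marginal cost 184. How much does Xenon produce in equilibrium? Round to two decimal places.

Orion's profit: π_O = (476 - Q)q_O - (20q_O). Setting ∂π_O/∂q_O = 0: 456 - 2q_O - (q_X) = 0.
Xenon's profit: π_X = (476 - Q)q_X - (184q_X). Setting ∂π_X/∂q_X = 0: 292 - 2q_X - (q_O) = 0.
Rearranging gives the reaction functions q_O = (456 - q_X)/2 and q_X = (292 - q_O)/2.
Substituting one into the other gives q_O = 620/3 and q_X = 128/3.

42.67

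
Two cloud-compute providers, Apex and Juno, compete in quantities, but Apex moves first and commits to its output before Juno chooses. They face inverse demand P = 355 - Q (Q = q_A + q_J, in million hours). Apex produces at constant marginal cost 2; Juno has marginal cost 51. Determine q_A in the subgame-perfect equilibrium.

201

Solve by backward induction. Given q_A, the follower Juno maximises π_J = (355 - q_A - q_J)q_J - 51q_J.
∂π_J/∂q_J = 304 - q_A - 2q_J = 0 gives the reaction function q_J = (304 - q_A)/2.
Apex substitutes q_J(q_A) into its own profit: π_A = q_A(355 - q_A - (304 - q_A)/2) - 2q_A = (203 - (1/2)q_A)q_A - 2q_A.
Maximising: ∂π_A/∂q_A = 201 - q_A = 0, giving q_A = 201.
Then q_J = (304 - 201)/2 = 103/2.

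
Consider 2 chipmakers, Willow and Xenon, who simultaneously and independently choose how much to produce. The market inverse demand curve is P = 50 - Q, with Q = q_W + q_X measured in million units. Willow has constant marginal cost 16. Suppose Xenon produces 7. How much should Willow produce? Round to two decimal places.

With the rival's output fixed at 7, Willow's profit is π_W = (50 - 7 - q_W)q_W - (16q_W) = (43 - q_W)q_W - (16q_W).
∂π_W/∂q_W = 27 - 2q_W = 0, so q_W = 27/2.

13.50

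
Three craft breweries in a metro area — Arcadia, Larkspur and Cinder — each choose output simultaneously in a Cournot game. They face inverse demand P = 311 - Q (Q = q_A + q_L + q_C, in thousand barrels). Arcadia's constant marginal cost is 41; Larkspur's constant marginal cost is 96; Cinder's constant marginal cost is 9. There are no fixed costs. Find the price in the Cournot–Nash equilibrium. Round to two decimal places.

Arcadia's profit: π_A = (311 - Q)q_A - (41q_A). Setting ∂π_A/∂q_A = 0: 270 - 2q_A - (q_L + q_C) = 0.
Larkspur's first-order condition: 215 - 2q_L - (q_A + q_C) = 0.
Cinder's profit: π_C = (311 - Q)q_C - (9q_C). Setting ∂π_C/∂q_C = 0: 302 - 2q_C - (q_A + q_L) = 0.
Summing all 3 equations gives 787 − 4Q = 0, hence Q = 787/4.
Back-substituting: q_A = (270 − 787/4) = 293/4, q_L = (215 − 787/4) = 73/4, q_C = (302 − 787/4) = 421/4.
Total output Q = 787/4, so price P = 311 - 787/4 = 457/4.

114.25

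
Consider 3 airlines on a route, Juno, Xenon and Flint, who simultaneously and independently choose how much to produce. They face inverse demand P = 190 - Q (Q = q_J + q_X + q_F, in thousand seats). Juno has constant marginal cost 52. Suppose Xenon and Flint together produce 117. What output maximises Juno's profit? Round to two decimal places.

10.50

With rivals' combined output fixed at 117, Juno's profit is π_J = (190 - 117 - q_J)q_J - (52q_J) = (73 - q_J)q_J - (52q_J).
∂π_J/∂q_J = 21 - 2q_J = 0, so q_J = 21/2.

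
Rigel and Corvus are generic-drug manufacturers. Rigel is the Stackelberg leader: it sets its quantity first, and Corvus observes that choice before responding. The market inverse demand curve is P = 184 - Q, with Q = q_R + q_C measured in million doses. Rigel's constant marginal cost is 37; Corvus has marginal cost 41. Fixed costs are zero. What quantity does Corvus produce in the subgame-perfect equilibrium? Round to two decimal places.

33.75

Solve by backward induction. Given q_R, the follower Corvus maximises π_C = (184 - q_R - q_C)q_C - 41q_C.
Follower FOC: 143 - q_R - 2q_C = 0, so q_C(q_R) = (143 - q_R)/2.
The leader anticipates this reaction. Substituting into P = 184 - Q gives P = 225/2 - (1/2)q_R, so π_R = (225/2 - (1/2)q_R)q_R - 37q_R.
The leader's first-order condition 151/2 - q_R = 0 yields q_R = 151/2.
Then q_C = (143 - 151/2)/2 = 135/4.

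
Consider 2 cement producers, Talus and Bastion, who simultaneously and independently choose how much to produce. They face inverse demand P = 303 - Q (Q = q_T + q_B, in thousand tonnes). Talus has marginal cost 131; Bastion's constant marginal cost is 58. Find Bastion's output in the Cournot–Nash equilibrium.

106

Talus's profit: π_T = (303 - Q)q_T - (131q_T). Setting ∂π_T/∂q_T = 0: 172 - 2q_T - (q_B) = 0.
Bastion's profit: π_B = (303 - Q)q_B - (58q_B). Setting ∂π_B/∂q_B = 0: 245 - 2q_B - (q_T) = 0.
So q_T = (172 - q_B)/2 and q_B = (245 - q_T)/2.
Substituting one into the other gives q_T = 33 and q_B = 106.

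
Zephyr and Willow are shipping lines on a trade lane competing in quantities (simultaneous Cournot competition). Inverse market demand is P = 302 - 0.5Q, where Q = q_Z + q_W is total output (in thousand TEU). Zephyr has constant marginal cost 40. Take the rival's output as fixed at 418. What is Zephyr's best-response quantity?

With the rival's output fixed at 418, Zephyr's profit is π_Z = (302 - (1/2)·418 - (1/2)q_Z)q_Z - (40q_Z) = (93 - (1/2)q_Z)q_Z - (40q_Z).
∂π_Z/∂q_Z = 53 - q_Z = 0, so q_Z = 53.

53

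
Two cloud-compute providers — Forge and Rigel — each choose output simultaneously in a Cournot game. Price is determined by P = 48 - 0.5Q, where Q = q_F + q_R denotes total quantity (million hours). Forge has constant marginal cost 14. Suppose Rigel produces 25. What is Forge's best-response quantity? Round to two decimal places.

21.50

With the rival's output fixed at 25, Forge's profit is π_F = (48 - (1/2)·25 - (1/2)q_F)q_F - (14q_F) = (71/2 - (1/2)q_F)q_F - (14q_F).
∂π_F/∂q_F = 43/2 - q_F = 0, so q_F = 43/2.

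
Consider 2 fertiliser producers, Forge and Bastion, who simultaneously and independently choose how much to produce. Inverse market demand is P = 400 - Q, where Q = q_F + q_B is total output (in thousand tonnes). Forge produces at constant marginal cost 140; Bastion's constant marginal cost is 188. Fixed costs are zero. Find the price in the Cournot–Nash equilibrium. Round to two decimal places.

242.67

Forge's profit: π_F = (400 - Q)q_F - (140q_F). Setting ∂π_F/∂q_F = 0: 260 - 2q_F - (q_B) = 0.
Bastion's first-order condition: 212 - 2q_B - (q_F) = 0.
Rearranging gives the reaction functions q_F = (260 - q_B)/2 and q_B = (212 - q_F)/2.
Substituting one into the other gives q_F = 308/3 and q_B = 164/3.
Total output Q = 472/3, so price P = 400 - 472/3 = 728/3.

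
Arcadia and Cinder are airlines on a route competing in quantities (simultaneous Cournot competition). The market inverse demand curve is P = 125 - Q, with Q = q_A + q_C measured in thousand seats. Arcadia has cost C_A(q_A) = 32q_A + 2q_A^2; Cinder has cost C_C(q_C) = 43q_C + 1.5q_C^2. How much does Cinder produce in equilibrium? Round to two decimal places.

13.76

Arcadia's profit: π_A = (125 - Q)q_A - (32q_A + 2q_A²). Setting ∂π_A/∂q_A = 0: 93 - 6q_A - (q_C) = 0.
Cinder's first-order condition: 82 - 5q_C - (q_A) = 0.
Best responses: q_A = (93 - q_C)/6, q_C = (82 - q_A)/5.
Solving the pair: q_A = 383/29, q_C = 399/29.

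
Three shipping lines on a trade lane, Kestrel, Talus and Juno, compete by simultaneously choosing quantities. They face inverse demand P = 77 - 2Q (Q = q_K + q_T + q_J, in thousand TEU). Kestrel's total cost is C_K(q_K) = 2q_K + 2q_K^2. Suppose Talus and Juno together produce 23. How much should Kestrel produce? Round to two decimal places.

With rivals' combined output fixed at 23, Kestrel's profit is π_K = (77 - 2·23 - 2q_K)q_K - (2q_K + 2q_K²) = (31 - 2q_K)q_K - (2q_K + 2q_K²).
∂π_K/∂q_K = 29 - 8q_K = 0, so q_K = 29/8.

3.63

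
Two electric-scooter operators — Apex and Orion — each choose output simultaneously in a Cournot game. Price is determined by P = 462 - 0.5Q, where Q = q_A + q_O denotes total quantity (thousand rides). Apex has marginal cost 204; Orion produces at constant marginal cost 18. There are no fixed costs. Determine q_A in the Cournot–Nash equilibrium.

Apex's profit: π_A = (462 - 0.5Q)q_A - (204q_A). Setting ∂π_A/∂q_A = 0: 258 - q_A - (1/2)(q_O) = 0.
Orion's first-order condition: 444 - q_O - (1/2)(q_A) = 0.
So q_A = (258 - (1/2)q_O) and q_O = (444 - (1/2)q_A).
Substituting one into the other gives q_A = 48 and q_O = 420.

48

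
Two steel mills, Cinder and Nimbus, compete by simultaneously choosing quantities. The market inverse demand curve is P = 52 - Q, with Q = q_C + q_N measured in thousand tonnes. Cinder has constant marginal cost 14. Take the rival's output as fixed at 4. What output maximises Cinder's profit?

17

With the rival's output fixed at 4, Cinder's profit is π_C = (52 - 4 - q_C)q_C - (14q_C) = (48 - q_C)q_C - (14q_C).
∂π_C/∂q_C = 34 - 2q_C = 0, so q_C = 17.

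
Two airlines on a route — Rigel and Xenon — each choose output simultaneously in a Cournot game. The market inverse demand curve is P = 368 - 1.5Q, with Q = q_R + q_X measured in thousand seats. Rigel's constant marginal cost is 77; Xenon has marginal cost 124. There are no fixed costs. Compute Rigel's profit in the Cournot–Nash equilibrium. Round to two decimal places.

Rigel's profit: π_R = (368 - 1.5Q)q_R - (77q_R). Setting ∂π_R/∂q_R = 0: 291 - 3q_R - (3/2)(q_X) = 0.
Xenon's profit: π_X = (368 - 1.5Q)q_X - (124q_X). Setting ∂π_X/∂q_X = 0: 244 - 3q_X - (3/2)(q_R) = 0.
So q_R = (291 - (3/2)q_X)/3 and q_X = (244 - (3/2)q_R)/3.
Substituting one into the other gives q_R = 676/9 and q_X = 394/9.
Price P = 368 - (3/2)·(1070/9) = 569/3.
Rigel's profit: (569/3 - 77)·(676/9) = 8462.5185.

8462.52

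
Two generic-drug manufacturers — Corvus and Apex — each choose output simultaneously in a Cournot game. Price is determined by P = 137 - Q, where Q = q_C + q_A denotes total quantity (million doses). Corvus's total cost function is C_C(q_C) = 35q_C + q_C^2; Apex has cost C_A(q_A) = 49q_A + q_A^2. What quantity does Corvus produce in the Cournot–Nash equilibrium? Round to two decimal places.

21.33

Corvus's profit: π_C = (137 - Q)q_C - (35q_C + q_C²). Setting ∂π_C/∂q_C = 0: 102 - 4q_C - (q_A) = 0.
Apex's profit: π_A = (137 - Q)q_A - (49q_A + q_A²). Setting ∂π_A/∂q_A = 0: 88 - 4q_A - (q_C) = 0.
Rearranging gives the reaction functions q_C = (102 - q_A)/4 and q_A = (88 - q_C)/4.
Solving the pair: q_C = 64/3, q_A = 50/3.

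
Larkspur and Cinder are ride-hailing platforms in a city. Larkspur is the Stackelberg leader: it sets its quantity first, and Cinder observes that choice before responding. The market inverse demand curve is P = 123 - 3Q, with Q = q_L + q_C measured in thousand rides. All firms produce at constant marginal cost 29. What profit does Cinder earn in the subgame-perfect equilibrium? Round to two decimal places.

184.08

The follower Cinder best-responds to any q_L: π_C = (123 - 3Q)q_C - 29q_C.
∂π_C/∂q_C = 94 - 3q_L - 6q_C = 0 gives the reaction function q_C = (94 - 3q_L)/6.
Larkspur substitutes q_C(q_L) into its own profit: π_L = q_L(123 - 3q_L - (94 - 3q_L)/2) - 29q_L = (76 - (3/2)q_L)q_L - 29q_L.
Maximising: ∂π_L/∂q_L = 47 - 3q_L = 0, giving q_L = 47/3.
Then q_C = (94 - 3·(47/3))/6 = 47/6.
Price P = 123 - 3·(47/2) = 105/2.
Cinder's profit: (105/2 - 29)·(47/6) = 184.0833.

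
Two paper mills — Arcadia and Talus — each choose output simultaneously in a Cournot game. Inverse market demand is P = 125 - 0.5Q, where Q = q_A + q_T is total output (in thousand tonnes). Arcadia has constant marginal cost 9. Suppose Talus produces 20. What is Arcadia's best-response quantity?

106

With the rival's output fixed at 20, Arcadia's profit is π_A = (125 - (1/2)·20 - (1/2)q_A)q_A - (9q_A) = (115 - (1/2)q_A)q_A - (9q_A).
∂π_A/∂q_A = 106 - q_A = 0, so q_A = 106.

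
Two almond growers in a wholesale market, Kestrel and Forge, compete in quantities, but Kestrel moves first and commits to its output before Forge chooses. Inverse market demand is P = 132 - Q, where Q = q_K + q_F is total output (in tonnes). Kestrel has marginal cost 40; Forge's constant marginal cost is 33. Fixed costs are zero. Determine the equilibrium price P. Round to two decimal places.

The follower Forge best-responds to any q_K: π_F = (132 - Q)q_F - 33q_F.
Setting the follower's marginal profit to zero, 99 - q_K - 2q_F = 0, i.e. q_F = (99 - q_K)/2.
The leader anticipates this reaction. Substituting into P = 132 - Q gives P = 165/2 - (1/2)q_K, so π_K = (165/2 - (1/2)q_K)q_K - 40q_K.
Leader FOC: 85/2 - q_K = 0, so q_K = 85/2.
Then q_F = (99 - 85/2)/2 = 113/4.
Total output Q = 283/4, so price P = 132 - 283/4 = 245/4.

61.25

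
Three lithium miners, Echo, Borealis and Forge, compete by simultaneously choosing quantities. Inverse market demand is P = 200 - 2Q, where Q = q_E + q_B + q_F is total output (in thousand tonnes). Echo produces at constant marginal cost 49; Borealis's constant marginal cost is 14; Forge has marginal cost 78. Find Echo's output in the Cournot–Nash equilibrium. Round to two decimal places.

Echo's profit: π_E = (200 - 2Q)q_E - (49q_E). Setting ∂π_E/∂q_E = 0: 151 - 4q_E - 2(q_B + q_F) = 0.
Borealis's first-order condition: 186 - 4q_B - 2(q_E + q_F) = 0.
Forge's first-order condition: 122 - 4q_F - 2(q_E + q_B) = 0.
Adding the 3 first-order conditions: 459 − 8Q = 0, so Q = 459/8.
Back-substituting: q_E = (151 − 459/4)/2 = 145/8, q_B = (186 − 459/4)/2 = 285/8, q_F = (122 − 459/4)/2 = 29/8.

18.13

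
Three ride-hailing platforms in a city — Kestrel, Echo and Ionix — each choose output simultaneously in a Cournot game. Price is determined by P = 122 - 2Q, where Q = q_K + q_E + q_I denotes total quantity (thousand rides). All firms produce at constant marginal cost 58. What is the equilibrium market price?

Each firm earns π_i = (122 - 2Q)q_i - 58q_i.
First-order condition (treating rivals' output as given): 64 - 4q_i - 2·Σ_{j≠i} q_j = 0.
With identical firms every q_j equals q_i, so Σ_{j≠i} q_j = 2q_i and 64 = 8q_i, giving q_i = 8.
Total output Q = 24, so price P = 122 - 2·24 = 74.

74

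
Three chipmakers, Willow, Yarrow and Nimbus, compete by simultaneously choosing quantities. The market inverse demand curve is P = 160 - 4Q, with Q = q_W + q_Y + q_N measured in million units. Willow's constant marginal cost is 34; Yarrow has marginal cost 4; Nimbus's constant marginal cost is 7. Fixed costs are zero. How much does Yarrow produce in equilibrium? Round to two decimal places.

Willow's profit: π_W = (160 - 4Q)q_W - (34q_W). Setting ∂π_W/∂q_W = 0: 126 - 8q_W - 4(q_Y + q_N) = 0.
Yarrow's profit: π_Y = (160 - 4Q)q_Y - (4q_Y). Setting ∂π_Y/∂q_Y = 0: 156 - 8q_Y - 4(q_W + q_N) = 0.
Nimbus's first-order condition: 153 - 8q_N - 4(q_W + q_Y) = 0.
Summing all 3 equations gives 435 − 16Q = 0, hence Q = 435/16.
Back-substituting: q_W = (126 − 435/4)/4 = 69/16, q_Y = (156 − 435/4)/4 = 189/16, q_N = (153 − 435/4)/4 = 177/16.

11.81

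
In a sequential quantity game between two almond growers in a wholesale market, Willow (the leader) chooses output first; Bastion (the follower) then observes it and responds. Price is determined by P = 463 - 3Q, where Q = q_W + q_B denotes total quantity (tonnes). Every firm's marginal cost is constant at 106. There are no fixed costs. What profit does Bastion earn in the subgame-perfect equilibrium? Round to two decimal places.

The follower Bastion best-responds to any q_W: π_B = (463 - 3Q)q_B - 106q_B.
∂π_B/∂q_B = 357 - 3q_W - 6q_B = 0 gives the reaction function q_B = (357 - 3q_W)/6.
The leader anticipates this reaction. Substituting into P = 463 - 3Q gives P = 569/2 - (3/2)q_W, so π_W = (569/2 - (3/2)q_W)q_W - 106q_W.
The leader's first-order condition 357/2 - 3q_W = 0 yields q_W = 119/2.
Then q_B = (357 - 3·(119/2))/6 = 119/4.
Price P = 463 - 3·(357/4) = 781/4.
Bastion's profit: (781/4 - 106)·(119/4) = 2655.1875.

2655.19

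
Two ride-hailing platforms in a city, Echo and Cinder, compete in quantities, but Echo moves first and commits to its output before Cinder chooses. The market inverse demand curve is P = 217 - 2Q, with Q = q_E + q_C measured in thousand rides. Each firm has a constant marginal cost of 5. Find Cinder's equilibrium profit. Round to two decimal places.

The follower Cinder best-responds to any q_E: π_C = (217 - 2Q)q_C - 5q_C.
Setting the follower's marginal profit to zero, 212 - 2q_E - 4q_C = 0, i.e. q_C = (212 - 2q_E)/4.
Echo substitutes q_C(q_E) into its own profit: π_E = q_E(217 - 2q_E - (212 - 2q_E)/2) - 5q_E = (111 - q_E)q_E - 5q_E.
The leader's first-order condition 106 - 2q_E = 0 yields q_E = 53.
Then q_C = (212 - 2·53)/4 = 53/2.
Price P = 217 - 2·(159/2) = 58.
Cinder's profit: (58 - 5)·(53/2) = 1404.5000.

1404.50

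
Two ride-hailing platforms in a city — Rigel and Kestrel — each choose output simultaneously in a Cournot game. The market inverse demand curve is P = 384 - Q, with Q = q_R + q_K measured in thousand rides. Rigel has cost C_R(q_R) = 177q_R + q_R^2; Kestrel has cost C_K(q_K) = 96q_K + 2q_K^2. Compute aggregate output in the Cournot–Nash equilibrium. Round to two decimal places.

82.57

Rigel's profit: π_R = (384 - Q)q_R - (177q_R + q_R²). Setting ∂π_R/∂q_R = 0: 207 - 4q_R - (q_K) = 0.
Kestrel's profit: π_K = (384 - Q)q_K - (96q_K + 2q_K²). Setting ∂π_K/∂q_K = 0: 288 - 6q_K - (q_R) = 0.
So q_R = (207 - q_K)/4 and q_K = (288 - q_R)/6.
Substituting one into the other gives q_R = 954/23 and q_K = 945/23.
Total output Q = 954/23 + 945/23 = 1899/23.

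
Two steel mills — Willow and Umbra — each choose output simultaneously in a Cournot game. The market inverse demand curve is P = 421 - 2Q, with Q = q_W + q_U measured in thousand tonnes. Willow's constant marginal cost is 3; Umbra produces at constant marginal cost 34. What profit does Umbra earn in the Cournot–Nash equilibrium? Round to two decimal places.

Willow's profit: π_W = (421 - 2Q)q_W - (3q_W). Setting ∂π_W/∂q_W = 0: 418 - 4q_W - 2(q_U) = 0.
Umbra's profit: π_U = (421 - 2Q)q_U - (34q_U). Setting ∂π_U/∂q_U = 0: 387 - 4q_U - 2(q_W) = 0.
Rearranging gives the reaction functions q_W = (418 - 2q_U)/4 and q_U = (387 - 2q_W)/4.
Substituting one into the other gives q_W = 449/6 and q_U = 178/3.
Price P = 421 - 2·(805/6) = 458/3.
Umbra's profit: (458/3 - 34)·(178/3) = 7040.8889.

7040.89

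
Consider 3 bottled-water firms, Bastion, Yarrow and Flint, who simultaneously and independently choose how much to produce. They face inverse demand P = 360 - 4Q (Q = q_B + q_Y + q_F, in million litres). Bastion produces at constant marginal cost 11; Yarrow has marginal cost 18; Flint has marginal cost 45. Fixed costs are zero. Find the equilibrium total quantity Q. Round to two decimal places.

62.88

Bastion's profit: π_B = (360 - 4Q)q_B - (11q_B). Setting ∂π_B/∂q_B = 0: 349 - 8q_B - 4(q_Y + q_F) = 0.
Yarrow's profit: π_Y = (360 - 4Q)q_Y - (18q_Y). Setting ∂π_Y/∂q_Y = 0: 342 - 8q_Y - 4(q_B + q_F) = 0.
Flint's profit: π_F = (360 - 4Q)q_F - (45q_F). Setting ∂π_F/∂q_F = 0: 315 - 8q_F - 4(q_B + q_Y) = 0.
Summing all 3 equations gives 1006 − 16Q = 0, hence Q = 503/8.
Back-substituting: q_B = (349 − 503/2)/4 = 195/8, q_Y = (342 − 503/2)/4 = 181/8, q_F = (315 − 503/2)/4 = 127/8.
Total output Q = 195/8 + 181/8 + 127/8 = 503/8.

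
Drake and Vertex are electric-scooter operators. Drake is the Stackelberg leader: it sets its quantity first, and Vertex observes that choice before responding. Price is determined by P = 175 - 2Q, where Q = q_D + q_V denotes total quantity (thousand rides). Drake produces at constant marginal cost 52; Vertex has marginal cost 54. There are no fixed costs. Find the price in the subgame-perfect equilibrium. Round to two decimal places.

83.25

Solve by backward induction. Given q_D, the follower Vertex maximises π_V = (175 - 2q_D - 2q_V)q_V - 54q_V.
Follower FOC: 121 - 2q_D - 4q_V = 0, so q_V(q_D) = (121 - 2q_D)/4.
The leader anticipates this reaction. Substituting into P = 175 - 2Q gives P = 229/2 - q_D, so π_D = (229/2 - q_D)q_D - 52q_D.
Leader FOC: 125/2 - 2q_D = 0, so q_D = 125/4.
Then q_V = (121 - 2·(125/4))/4 = 117/8.
Total output Q = 367/8, so price P = 175 - 2·(367/8) = 333/4.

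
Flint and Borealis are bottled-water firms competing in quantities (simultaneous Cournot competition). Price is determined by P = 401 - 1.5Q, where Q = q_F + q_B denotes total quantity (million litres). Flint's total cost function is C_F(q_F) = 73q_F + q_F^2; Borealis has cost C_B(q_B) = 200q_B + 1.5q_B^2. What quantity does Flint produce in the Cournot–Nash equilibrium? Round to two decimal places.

60.05

Flint's profit: π_F = (401 - 1.5Q)q_F - (73q_F + q_F²). Setting ∂π_F/∂q_F = 0: 328 - 5q_F - (3/2)(q_B) = 0.
Borealis's first-order condition: 201 - 6q_B - (3/2)(q_F) = 0.
So q_F = (328 - (3/2)q_B)/5 and q_B = (201 - (3/2)q_F)/6.
Substituting one into the other gives q_F = 60.0541 and q_B = 684/37.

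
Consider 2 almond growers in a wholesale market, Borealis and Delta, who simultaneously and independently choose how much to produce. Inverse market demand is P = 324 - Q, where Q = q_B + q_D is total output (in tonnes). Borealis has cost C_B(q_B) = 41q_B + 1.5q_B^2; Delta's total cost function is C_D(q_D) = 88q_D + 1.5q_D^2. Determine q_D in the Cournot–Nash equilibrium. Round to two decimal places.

Borealis's profit: π_B = (324 - Q)q_B - (41q_B + (3/2)q_B²). Setting ∂π_B/∂q_B = 0: 283 - 5q_B - (q_D) = 0.
Delta's first-order condition: 236 - 5q_D - (q_B) = 0.
Rearranging gives the reaction functions q_B = (283 - q_D)/5 and q_D = (236 - q_B)/5.
Solving the pair: q_B = 393/8, q_D = 299/8.

37.38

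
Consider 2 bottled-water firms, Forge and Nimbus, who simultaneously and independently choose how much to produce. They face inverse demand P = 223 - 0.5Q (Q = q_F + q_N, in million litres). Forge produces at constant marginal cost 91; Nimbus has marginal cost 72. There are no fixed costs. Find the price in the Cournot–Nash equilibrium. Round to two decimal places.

128.67

Forge's profit: π_F = (223 - 0.5Q)q_F - (91q_F). Setting ∂π_F/∂q_F = 0: 132 - q_F - (1/2)(q_N) = 0.
Nimbus's first-order condition: 151 - q_N - (1/2)(q_F) = 0.
So q_F = (132 - (1/2)q_N) and q_N = (151 - (1/2)q_F).
Substituting one into the other gives q_F = 226/3 and q_N = 340/3.
Total output Q = 566/3, so price P = 223 - (1/2)·(566/3) = 386/3.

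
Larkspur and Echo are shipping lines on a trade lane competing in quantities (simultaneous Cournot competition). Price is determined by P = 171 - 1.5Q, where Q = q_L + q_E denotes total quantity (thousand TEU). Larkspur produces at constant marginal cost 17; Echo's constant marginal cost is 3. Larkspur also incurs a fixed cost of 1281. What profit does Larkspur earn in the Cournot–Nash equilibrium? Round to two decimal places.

Larkspur's profit: π_L = (171 - 1.5Q)q_L - (17q_L). Setting ∂π_L/∂q_L = 0: 154 - 3q_L - (3/2)(q_E) = 0.
Echo's first-order condition: 168 - 3q_E - (3/2)(q_L) = 0.
So q_L = (154 - (3/2)q_E)/3 and q_E = (168 - (3/2)q_L)/3.
Substituting one into the other gives q_L = 280/9 and q_E = 364/9.
Price P = 171 - (3/2)·(644/9) = 191/3.
Larkspur's profit: (191/3 - 17)·(280/9) - 1281 = 170.8519.

170.85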